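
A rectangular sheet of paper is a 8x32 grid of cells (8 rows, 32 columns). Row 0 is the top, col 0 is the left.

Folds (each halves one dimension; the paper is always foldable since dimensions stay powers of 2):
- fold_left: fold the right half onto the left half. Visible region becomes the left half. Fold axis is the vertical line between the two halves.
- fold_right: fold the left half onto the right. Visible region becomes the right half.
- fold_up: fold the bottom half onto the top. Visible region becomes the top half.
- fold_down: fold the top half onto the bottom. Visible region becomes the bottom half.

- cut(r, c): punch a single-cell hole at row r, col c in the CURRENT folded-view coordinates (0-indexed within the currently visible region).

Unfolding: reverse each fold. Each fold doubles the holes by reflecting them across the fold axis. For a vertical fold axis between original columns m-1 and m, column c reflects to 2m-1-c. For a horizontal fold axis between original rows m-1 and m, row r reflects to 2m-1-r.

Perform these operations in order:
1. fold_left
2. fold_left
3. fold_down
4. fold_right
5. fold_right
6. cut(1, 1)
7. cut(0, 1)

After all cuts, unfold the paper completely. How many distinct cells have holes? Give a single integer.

Answer: 64

Derivation:
Op 1 fold_left: fold axis v@16; visible region now rows[0,8) x cols[0,16) = 8x16
Op 2 fold_left: fold axis v@8; visible region now rows[0,8) x cols[0,8) = 8x8
Op 3 fold_down: fold axis h@4; visible region now rows[4,8) x cols[0,8) = 4x8
Op 4 fold_right: fold axis v@4; visible region now rows[4,8) x cols[4,8) = 4x4
Op 5 fold_right: fold axis v@6; visible region now rows[4,8) x cols[6,8) = 4x2
Op 6 cut(1, 1): punch at orig (5,7); cuts so far [(5, 7)]; region rows[4,8) x cols[6,8) = 4x2
Op 7 cut(0, 1): punch at orig (4,7); cuts so far [(4, 7), (5, 7)]; region rows[4,8) x cols[6,8) = 4x2
Unfold 1 (reflect across v@6): 4 holes -> [(4, 4), (4, 7), (5, 4), (5, 7)]
Unfold 2 (reflect across v@4): 8 holes -> [(4, 0), (4, 3), (4, 4), (4, 7), (5, 0), (5, 3), (5, 4), (5, 7)]
Unfold 3 (reflect across h@4): 16 holes -> [(2, 0), (2, 3), (2, 4), (2, 7), (3, 0), (3, 3), (3, 4), (3, 7), (4, 0), (4, 3), (4, 4), (4, 7), (5, 0), (5, 3), (5, 4), (5, 7)]
Unfold 4 (reflect across v@8): 32 holes -> [(2, 0), (2, 3), (2, 4), (2, 7), (2, 8), (2, 11), (2, 12), (2, 15), (3, 0), (3, 3), (3, 4), (3, 7), (3, 8), (3, 11), (3, 12), (3, 15), (4, 0), (4, 3), (4, 4), (4, 7), (4, 8), (4, 11), (4, 12), (4, 15), (5, 0), (5, 3), (5, 4), (5, 7), (5, 8), (5, 11), (5, 12), (5, 15)]
Unfold 5 (reflect across v@16): 64 holes -> [(2, 0), (2, 3), (2, 4), (2, 7), (2, 8), (2, 11), (2, 12), (2, 15), (2, 16), (2, 19), (2, 20), (2, 23), (2, 24), (2, 27), (2, 28), (2, 31), (3, 0), (3, 3), (3, 4), (3, 7), (3, 8), (3, 11), (3, 12), (3, 15), (3, 16), (3, 19), (3, 20), (3, 23), (3, 24), (3, 27), (3, 28), (3, 31), (4, 0), (4, 3), (4, 4), (4, 7), (4, 8), (4, 11), (4, 12), (4, 15), (4, 16), (4, 19), (4, 20), (4, 23), (4, 24), (4, 27), (4, 28), (4, 31), (5, 0), (5, 3), (5, 4), (5, 7), (5, 8), (5, 11), (5, 12), (5, 15), (5, 16), (5, 19), (5, 20), (5, 23), (5, 24), (5, 27), (5, 28), (5, 31)]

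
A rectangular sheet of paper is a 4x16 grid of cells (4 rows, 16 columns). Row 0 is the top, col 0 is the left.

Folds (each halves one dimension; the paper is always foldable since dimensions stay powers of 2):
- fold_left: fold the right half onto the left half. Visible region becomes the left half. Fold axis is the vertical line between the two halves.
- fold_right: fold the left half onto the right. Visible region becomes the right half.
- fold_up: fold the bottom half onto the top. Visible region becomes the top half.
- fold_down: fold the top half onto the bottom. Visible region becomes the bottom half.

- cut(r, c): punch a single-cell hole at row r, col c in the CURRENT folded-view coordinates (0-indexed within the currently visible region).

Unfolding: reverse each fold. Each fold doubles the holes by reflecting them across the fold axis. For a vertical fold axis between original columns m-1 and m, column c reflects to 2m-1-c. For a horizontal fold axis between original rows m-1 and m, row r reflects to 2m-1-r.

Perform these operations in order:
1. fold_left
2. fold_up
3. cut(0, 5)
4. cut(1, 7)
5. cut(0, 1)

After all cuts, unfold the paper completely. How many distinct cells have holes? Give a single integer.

Answer: 12

Derivation:
Op 1 fold_left: fold axis v@8; visible region now rows[0,4) x cols[0,8) = 4x8
Op 2 fold_up: fold axis h@2; visible region now rows[0,2) x cols[0,8) = 2x8
Op 3 cut(0, 5): punch at orig (0,5); cuts so far [(0, 5)]; region rows[0,2) x cols[0,8) = 2x8
Op 4 cut(1, 7): punch at orig (1,7); cuts so far [(0, 5), (1, 7)]; region rows[0,2) x cols[0,8) = 2x8
Op 5 cut(0, 1): punch at orig (0,1); cuts so far [(0, 1), (0, 5), (1, 7)]; region rows[0,2) x cols[0,8) = 2x8
Unfold 1 (reflect across h@2): 6 holes -> [(0, 1), (0, 5), (1, 7), (2, 7), (3, 1), (3, 5)]
Unfold 2 (reflect across v@8): 12 holes -> [(0, 1), (0, 5), (0, 10), (0, 14), (1, 7), (1, 8), (2, 7), (2, 8), (3, 1), (3, 5), (3, 10), (3, 14)]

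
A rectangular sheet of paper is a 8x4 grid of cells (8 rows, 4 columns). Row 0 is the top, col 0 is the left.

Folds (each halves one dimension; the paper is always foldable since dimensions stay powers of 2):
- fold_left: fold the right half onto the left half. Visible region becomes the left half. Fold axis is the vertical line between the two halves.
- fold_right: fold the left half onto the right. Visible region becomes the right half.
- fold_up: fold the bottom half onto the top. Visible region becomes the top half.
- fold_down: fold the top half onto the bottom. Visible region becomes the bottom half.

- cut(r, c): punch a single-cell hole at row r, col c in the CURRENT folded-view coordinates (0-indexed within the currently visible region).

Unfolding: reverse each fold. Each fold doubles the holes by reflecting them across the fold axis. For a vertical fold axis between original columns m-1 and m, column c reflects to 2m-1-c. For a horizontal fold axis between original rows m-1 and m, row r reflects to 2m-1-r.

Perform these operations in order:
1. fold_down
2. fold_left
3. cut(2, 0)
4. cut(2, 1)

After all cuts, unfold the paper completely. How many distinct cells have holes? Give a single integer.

Op 1 fold_down: fold axis h@4; visible region now rows[4,8) x cols[0,4) = 4x4
Op 2 fold_left: fold axis v@2; visible region now rows[4,8) x cols[0,2) = 4x2
Op 3 cut(2, 0): punch at orig (6,0); cuts so far [(6, 0)]; region rows[4,8) x cols[0,2) = 4x2
Op 4 cut(2, 1): punch at orig (6,1); cuts so far [(6, 0), (6, 1)]; region rows[4,8) x cols[0,2) = 4x2
Unfold 1 (reflect across v@2): 4 holes -> [(6, 0), (6, 1), (6, 2), (6, 3)]
Unfold 2 (reflect across h@4): 8 holes -> [(1, 0), (1, 1), (1, 2), (1, 3), (6, 0), (6, 1), (6, 2), (6, 3)]

Answer: 8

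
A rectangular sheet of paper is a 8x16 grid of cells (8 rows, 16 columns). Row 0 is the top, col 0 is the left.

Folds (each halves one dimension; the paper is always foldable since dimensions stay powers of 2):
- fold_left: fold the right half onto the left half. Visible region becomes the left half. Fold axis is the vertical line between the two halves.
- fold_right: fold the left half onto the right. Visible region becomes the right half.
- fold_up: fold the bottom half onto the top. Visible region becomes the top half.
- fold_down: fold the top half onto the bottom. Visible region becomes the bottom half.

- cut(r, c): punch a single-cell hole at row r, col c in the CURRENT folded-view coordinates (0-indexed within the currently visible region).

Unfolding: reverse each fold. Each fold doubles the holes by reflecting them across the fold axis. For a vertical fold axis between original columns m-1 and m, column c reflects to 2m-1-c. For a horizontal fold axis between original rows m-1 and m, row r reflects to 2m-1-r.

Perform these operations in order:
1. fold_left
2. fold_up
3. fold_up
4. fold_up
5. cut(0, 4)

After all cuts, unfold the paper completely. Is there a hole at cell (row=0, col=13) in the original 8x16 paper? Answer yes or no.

Op 1 fold_left: fold axis v@8; visible region now rows[0,8) x cols[0,8) = 8x8
Op 2 fold_up: fold axis h@4; visible region now rows[0,4) x cols[0,8) = 4x8
Op 3 fold_up: fold axis h@2; visible region now rows[0,2) x cols[0,8) = 2x8
Op 4 fold_up: fold axis h@1; visible region now rows[0,1) x cols[0,8) = 1x8
Op 5 cut(0, 4): punch at orig (0,4); cuts so far [(0, 4)]; region rows[0,1) x cols[0,8) = 1x8
Unfold 1 (reflect across h@1): 2 holes -> [(0, 4), (1, 4)]
Unfold 2 (reflect across h@2): 4 holes -> [(0, 4), (1, 4), (2, 4), (3, 4)]
Unfold 3 (reflect across h@4): 8 holes -> [(0, 4), (1, 4), (2, 4), (3, 4), (4, 4), (5, 4), (6, 4), (7, 4)]
Unfold 4 (reflect across v@8): 16 holes -> [(0, 4), (0, 11), (1, 4), (1, 11), (2, 4), (2, 11), (3, 4), (3, 11), (4, 4), (4, 11), (5, 4), (5, 11), (6, 4), (6, 11), (7, 4), (7, 11)]
Holes: [(0, 4), (0, 11), (1, 4), (1, 11), (2, 4), (2, 11), (3, 4), (3, 11), (4, 4), (4, 11), (5, 4), (5, 11), (6, 4), (6, 11), (7, 4), (7, 11)]

Answer: no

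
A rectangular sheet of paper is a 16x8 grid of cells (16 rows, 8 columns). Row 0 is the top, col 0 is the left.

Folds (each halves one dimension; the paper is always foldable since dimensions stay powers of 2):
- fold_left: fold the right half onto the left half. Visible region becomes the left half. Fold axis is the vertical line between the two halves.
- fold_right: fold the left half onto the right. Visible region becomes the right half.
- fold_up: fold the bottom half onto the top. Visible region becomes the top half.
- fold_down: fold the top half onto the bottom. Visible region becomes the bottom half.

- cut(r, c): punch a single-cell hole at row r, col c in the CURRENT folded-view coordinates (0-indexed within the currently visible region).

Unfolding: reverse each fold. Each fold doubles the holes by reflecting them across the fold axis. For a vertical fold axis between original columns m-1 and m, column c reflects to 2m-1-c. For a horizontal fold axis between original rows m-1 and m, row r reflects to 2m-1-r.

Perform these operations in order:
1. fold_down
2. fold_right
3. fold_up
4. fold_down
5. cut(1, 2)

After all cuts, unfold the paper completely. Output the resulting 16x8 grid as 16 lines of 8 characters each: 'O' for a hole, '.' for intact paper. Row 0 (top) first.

Op 1 fold_down: fold axis h@8; visible region now rows[8,16) x cols[0,8) = 8x8
Op 2 fold_right: fold axis v@4; visible region now rows[8,16) x cols[4,8) = 8x4
Op 3 fold_up: fold axis h@12; visible region now rows[8,12) x cols[4,8) = 4x4
Op 4 fold_down: fold axis h@10; visible region now rows[10,12) x cols[4,8) = 2x4
Op 5 cut(1, 2): punch at orig (11,6); cuts so far [(11, 6)]; region rows[10,12) x cols[4,8) = 2x4
Unfold 1 (reflect across h@10): 2 holes -> [(8, 6), (11, 6)]
Unfold 2 (reflect across h@12): 4 holes -> [(8, 6), (11, 6), (12, 6), (15, 6)]
Unfold 3 (reflect across v@4): 8 holes -> [(8, 1), (8, 6), (11, 1), (11, 6), (12, 1), (12, 6), (15, 1), (15, 6)]
Unfold 4 (reflect across h@8): 16 holes -> [(0, 1), (0, 6), (3, 1), (3, 6), (4, 1), (4, 6), (7, 1), (7, 6), (8, 1), (8, 6), (11, 1), (11, 6), (12, 1), (12, 6), (15, 1), (15, 6)]

Answer: .O....O.
........
........
.O....O.
.O....O.
........
........
.O....O.
.O....O.
........
........
.O....O.
.O....O.
........
........
.O....O.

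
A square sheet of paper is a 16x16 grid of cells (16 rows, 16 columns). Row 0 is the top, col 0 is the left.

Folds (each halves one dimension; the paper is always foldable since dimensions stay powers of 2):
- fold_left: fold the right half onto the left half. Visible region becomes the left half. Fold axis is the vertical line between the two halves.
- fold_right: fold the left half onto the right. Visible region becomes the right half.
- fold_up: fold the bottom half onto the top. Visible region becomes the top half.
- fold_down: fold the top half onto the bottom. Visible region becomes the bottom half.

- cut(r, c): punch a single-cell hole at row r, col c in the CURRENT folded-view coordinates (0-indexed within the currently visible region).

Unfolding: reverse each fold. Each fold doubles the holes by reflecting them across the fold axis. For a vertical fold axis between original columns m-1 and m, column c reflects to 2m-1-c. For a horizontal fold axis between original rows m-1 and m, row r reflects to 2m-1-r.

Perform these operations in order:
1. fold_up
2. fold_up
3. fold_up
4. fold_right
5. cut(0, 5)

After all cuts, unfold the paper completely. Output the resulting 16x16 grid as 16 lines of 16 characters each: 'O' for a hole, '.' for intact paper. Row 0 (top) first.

Answer: ..O..........O..
................
................
..O..........O..
..O..........O..
................
................
..O..........O..
..O..........O..
................
................
..O..........O..
..O..........O..
................
................
..O..........O..

Derivation:
Op 1 fold_up: fold axis h@8; visible region now rows[0,8) x cols[0,16) = 8x16
Op 2 fold_up: fold axis h@4; visible region now rows[0,4) x cols[0,16) = 4x16
Op 3 fold_up: fold axis h@2; visible region now rows[0,2) x cols[0,16) = 2x16
Op 4 fold_right: fold axis v@8; visible region now rows[0,2) x cols[8,16) = 2x8
Op 5 cut(0, 5): punch at orig (0,13); cuts so far [(0, 13)]; region rows[0,2) x cols[8,16) = 2x8
Unfold 1 (reflect across v@8): 2 holes -> [(0, 2), (0, 13)]
Unfold 2 (reflect across h@2): 4 holes -> [(0, 2), (0, 13), (3, 2), (3, 13)]
Unfold 3 (reflect across h@4): 8 holes -> [(0, 2), (0, 13), (3, 2), (3, 13), (4, 2), (4, 13), (7, 2), (7, 13)]
Unfold 4 (reflect across h@8): 16 holes -> [(0, 2), (0, 13), (3, 2), (3, 13), (4, 2), (4, 13), (7, 2), (7, 13), (8, 2), (8, 13), (11, 2), (11, 13), (12, 2), (12, 13), (15, 2), (15, 13)]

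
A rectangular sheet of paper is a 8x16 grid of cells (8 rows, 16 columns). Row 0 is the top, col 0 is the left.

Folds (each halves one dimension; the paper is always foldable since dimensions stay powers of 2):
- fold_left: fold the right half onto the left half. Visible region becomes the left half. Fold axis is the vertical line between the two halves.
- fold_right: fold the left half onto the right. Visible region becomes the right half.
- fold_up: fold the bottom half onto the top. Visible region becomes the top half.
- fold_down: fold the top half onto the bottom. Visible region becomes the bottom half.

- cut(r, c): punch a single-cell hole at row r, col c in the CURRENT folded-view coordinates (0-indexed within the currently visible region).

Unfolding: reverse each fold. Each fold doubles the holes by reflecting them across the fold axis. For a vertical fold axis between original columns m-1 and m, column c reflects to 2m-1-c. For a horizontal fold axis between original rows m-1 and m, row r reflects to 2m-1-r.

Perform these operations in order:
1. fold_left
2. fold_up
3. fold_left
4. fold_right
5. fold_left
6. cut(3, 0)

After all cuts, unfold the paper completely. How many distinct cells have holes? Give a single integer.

Answer: 32

Derivation:
Op 1 fold_left: fold axis v@8; visible region now rows[0,8) x cols[0,8) = 8x8
Op 2 fold_up: fold axis h@4; visible region now rows[0,4) x cols[0,8) = 4x8
Op 3 fold_left: fold axis v@4; visible region now rows[0,4) x cols[0,4) = 4x4
Op 4 fold_right: fold axis v@2; visible region now rows[0,4) x cols[2,4) = 4x2
Op 5 fold_left: fold axis v@3; visible region now rows[0,4) x cols[2,3) = 4x1
Op 6 cut(3, 0): punch at orig (3,2); cuts so far [(3, 2)]; region rows[0,4) x cols[2,3) = 4x1
Unfold 1 (reflect across v@3): 2 holes -> [(3, 2), (3, 3)]
Unfold 2 (reflect across v@2): 4 holes -> [(3, 0), (3, 1), (3, 2), (3, 3)]
Unfold 3 (reflect across v@4): 8 holes -> [(3, 0), (3, 1), (3, 2), (3, 3), (3, 4), (3, 5), (3, 6), (3, 7)]
Unfold 4 (reflect across h@4): 16 holes -> [(3, 0), (3, 1), (3, 2), (3, 3), (3, 4), (3, 5), (3, 6), (3, 7), (4, 0), (4, 1), (4, 2), (4, 3), (4, 4), (4, 5), (4, 6), (4, 7)]
Unfold 5 (reflect across v@8): 32 holes -> [(3, 0), (3, 1), (3, 2), (3, 3), (3, 4), (3, 5), (3, 6), (3, 7), (3, 8), (3, 9), (3, 10), (3, 11), (3, 12), (3, 13), (3, 14), (3, 15), (4, 0), (4, 1), (4, 2), (4, 3), (4, 4), (4, 5), (4, 6), (4, 7), (4, 8), (4, 9), (4, 10), (4, 11), (4, 12), (4, 13), (4, 14), (4, 15)]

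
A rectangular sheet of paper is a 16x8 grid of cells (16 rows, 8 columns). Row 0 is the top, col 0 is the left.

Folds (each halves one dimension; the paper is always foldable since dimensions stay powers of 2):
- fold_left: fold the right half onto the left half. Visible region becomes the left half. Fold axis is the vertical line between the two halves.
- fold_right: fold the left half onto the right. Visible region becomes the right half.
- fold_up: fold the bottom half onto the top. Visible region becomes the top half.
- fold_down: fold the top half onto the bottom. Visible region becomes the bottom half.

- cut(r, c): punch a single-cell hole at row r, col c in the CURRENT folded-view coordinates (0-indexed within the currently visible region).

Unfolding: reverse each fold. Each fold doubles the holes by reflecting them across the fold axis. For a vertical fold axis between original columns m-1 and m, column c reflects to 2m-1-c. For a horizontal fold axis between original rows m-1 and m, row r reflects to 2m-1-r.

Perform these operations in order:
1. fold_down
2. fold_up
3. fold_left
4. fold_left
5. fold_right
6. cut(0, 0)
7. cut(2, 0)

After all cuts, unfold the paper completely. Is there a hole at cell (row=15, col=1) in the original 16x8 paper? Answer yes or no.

Op 1 fold_down: fold axis h@8; visible region now rows[8,16) x cols[0,8) = 8x8
Op 2 fold_up: fold axis h@12; visible region now rows[8,12) x cols[0,8) = 4x8
Op 3 fold_left: fold axis v@4; visible region now rows[8,12) x cols[0,4) = 4x4
Op 4 fold_left: fold axis v@2; visible region now rows[8,12) x cols[0,2) = 4x2
Op 5 fold_right: fold axis v@1; visible region now rows[8,12) x cols[1,2) = 4x1
Op 6 cut(0, 0): punch at orig (8,1); cuts so far [(8, 1)]; region rows[8,12) x cols[1,2) = 4x1
Op 7 cut(2, 0): punch at orig (10,1); cuts so far [(8, 1), (10, 1)]; region rows[8,12) x cols[1,2) = 4x1
Unfold 1 (reflect across v@1): 4 holes -> [(8, 0), (8, 1), (10, 0), (10, 1)]
Unfold 2 (reflect across v@2): 8 holes -> [(8, 0), (8, 1), (8, 2), (8, 3), (10, 0), (10, 1), (10, 2), (10, 3)]
Unfold 3 (reflect across v@4): 16 holes -> [(8, 0), (8, 1), (8, 2), (8, 3), (8, 4), (8, 5), (8, 6), (8, 7), (10, 0), (10, 1), (10, 2), (10, 3), (10, 4), (10, 5), (10, 6), (10, 7)]
Unfold 4 (reflect across h@12): 32 holes -> [(8, 0), (8, 1), (8, 2), (8, 3), (8, 4), (8, 5), (8, 6), (8, 7), (10, 0), (10, 1), (10, 2), (10, 3), (10, 4), (10, 5), (10, 6), (10, 7), (13, 0), (13, 1), (13, 2), (13, 3), (13, 4), (13, 5), (13, 6), (13, 7), (15, 0), (15, 1), (15, 2), (15, 3), (15, 4), (15, 5), (15, 6), (15, 7)]
Unfold 5 (reflect across h@8): 64 holes -> [(0, 0), (0, 1), (0, 2), (0, 3), (0, 4), (0, 5), (0, 6), (0, 7), (2, 0), (2, 1), (2, 2), (2, 3), (2, 4), (2, 5), (2, 6), (2, 7), (5, 0), (5, 1), (5, 2), (5, 3), (5, 4), (5, 5), (5, 6), (5, 7), (7, 0), (7, 1), (7, 2), (7, 3), (7, 4), (7, 5), (7, 6), (7, 7), (8, 0), (8, 1), (8, 2), (8, 3), (8, 4), (8, 5), (8, 6), (8, 7), (10, 0), (10, 1), (10, 2), (10, 3), (10, 4), (10, 5), (10, 6), (10, 7), (13, 0), (13, 1), (13, 2), (13, 3), (13, 4), (13, 5), (13, 6), (13, 7), (15, 0), (15, 1), (15, 2), (15, 3), (15, 4), (15, 5), (15, 6), (15, 7)]
Holes: [(0, 0), (0, 1), (0, 2), (0, 3), (0, 4), (0, 5), (0, 6), (0, 7), (2, 0), (2, 1), (2, 2), (2, 3), (2, 4), (2, 5), (2, 6), (2, 7), (5, 0), (5, 1), (5, 2), (5, 3), (5, 4), (5, 5), (5, 6), (5, 7), (7, 0), (7, 1), (7, 2), (7, 3), (7, 4), (7, 5), (7, 6), (7, 7), (8, 0), (8, 1), (8, 2), (8, 3), (8, 4), (8, 5), (8, 6), (8, 7), (10, 0), (10, 1), (10, 2), (10, 3), (10, 4), (10, 5), (10, 6), (10, 7), (13, 0), (13, 1), (13, 2), (13, 3), (13, 4), (13, 5), (13, 6), (13, 7), (15, 0), (15, 1), (15, 2), (15, 3), (15, 4), (15, 5), (15, 6), (15, 7)]

Answer: yes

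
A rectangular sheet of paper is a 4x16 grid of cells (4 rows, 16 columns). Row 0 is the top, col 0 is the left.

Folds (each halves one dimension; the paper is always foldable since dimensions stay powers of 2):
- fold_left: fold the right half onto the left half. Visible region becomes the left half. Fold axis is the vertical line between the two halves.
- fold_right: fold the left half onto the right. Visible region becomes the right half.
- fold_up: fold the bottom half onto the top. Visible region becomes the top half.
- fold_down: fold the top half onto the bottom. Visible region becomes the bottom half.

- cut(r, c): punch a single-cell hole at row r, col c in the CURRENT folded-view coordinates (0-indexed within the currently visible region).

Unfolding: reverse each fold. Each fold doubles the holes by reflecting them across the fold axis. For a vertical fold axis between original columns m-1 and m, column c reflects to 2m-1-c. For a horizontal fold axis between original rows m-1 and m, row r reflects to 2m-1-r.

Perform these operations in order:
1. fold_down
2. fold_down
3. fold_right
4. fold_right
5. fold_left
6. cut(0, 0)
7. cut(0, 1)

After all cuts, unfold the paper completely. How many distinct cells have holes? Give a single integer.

Op 1 fold_down: fold axis h@2; visible region now rows[2,4) x cols[0,16) = 2x16
Op 2 fold_down: fold axis h@3; visible region now rows[3,4) x cols[0,16) = 1x16
Op 3 fold_right: fold axis v@8; visible region now rows[3,4) x cols[8,16) = 1x8
Op 4 fold_right: fold axis v@12; visible region now rows[3,4) x cols[12,16) = 1x4
Op 5 fold_left: fold axis v@14; visible region now rows[3,4) x cols[12,14) = 1x2
Op 6 cut(0, 0): punch at orig (3,12); cuts so far [(3, 12)]; region rows[3,4) x cols[12,14) = 1x2
Op 7 cut(0, 1): punch at orig (3,13); cuts so far [(3, 12), (3, 13)]; region rows[3,4) x cols[12,14) = 1x2
Unfold 1 (reflect across v@14): 4 holes -> [(3, 12), (3, 13), (3, 14), (3, 15)]
Unfold 2 (reflect across v@12): 8 holes -> [(3, 8), (3, 9), (3, 10), (3, 11), (3, 12), (3, 13), (3, 14), (3, 15)]
Unfold 3 (reflect across v@8): 16 holes -> [(3, 0), (3, 1), (3, 2), (3, 3), (3, 4), (3, 5), (3, 6), (3, 7), (3, 8), (3, 9), (3, 10), (3, 11), (3, 12), (3, 13), (3, 14), (3, 15)]
Unfold 4 (reflect across h@3): 32 holes -> [(2, 0), (2, 1), (2, 2), (2, 3), (2, 4), (2, 5), (2, 6), (2, 7), (2, 8), (2, 9), (2, 10), (2, 11), (2, 12), (2, 13), (2, 14), (2, 15), (3, 0), (3, 1), (3, 2), (3, 3), (3, 4), (3, 5), (3, 6), (3, 7), (3, 8), (3, 9), (3, 10), (3, 11), (3, 12), (3, 13), (3, 14), (3, 15)]
Unfold 5 (reflect across h@2): 64 holes -> [(0, 0), (0, 1), (0, 2), (0, 3), (0, 4), (0, 5), (0, 6), (0, 7), (0, 8), (0, 9), (0, 10), (0, 11), (0, 12), (0, 13), (0, 14), (0, 15), (1, 0), (1, 1), (1, 2), (1, 3), (1, 4), (1, 5), (1, 6), (1, 7), (1, 8), (1, 9), (1, 10), (1, 11), (1, 12), (1, 13), (1, 14), (1, 15), (2, 0), (2, 1), (2, 2), (2, 3), (2, 4), (2, 5), (2, 6), (2, 7), (2, 8), (2, 9), (2, 10), (2, 11), (2, 12), (2, 13), (2, 14), (2, 15), (3, 0), (3, 1), (3, 2), (3, 3), (3, 4), (3, 5), (3, 6), (3, 7), (3, 8), (3, 9), (3, 10), (3, 11), (3, 12), (3, 13), (3, 14), (3, 15)]

Answer: 64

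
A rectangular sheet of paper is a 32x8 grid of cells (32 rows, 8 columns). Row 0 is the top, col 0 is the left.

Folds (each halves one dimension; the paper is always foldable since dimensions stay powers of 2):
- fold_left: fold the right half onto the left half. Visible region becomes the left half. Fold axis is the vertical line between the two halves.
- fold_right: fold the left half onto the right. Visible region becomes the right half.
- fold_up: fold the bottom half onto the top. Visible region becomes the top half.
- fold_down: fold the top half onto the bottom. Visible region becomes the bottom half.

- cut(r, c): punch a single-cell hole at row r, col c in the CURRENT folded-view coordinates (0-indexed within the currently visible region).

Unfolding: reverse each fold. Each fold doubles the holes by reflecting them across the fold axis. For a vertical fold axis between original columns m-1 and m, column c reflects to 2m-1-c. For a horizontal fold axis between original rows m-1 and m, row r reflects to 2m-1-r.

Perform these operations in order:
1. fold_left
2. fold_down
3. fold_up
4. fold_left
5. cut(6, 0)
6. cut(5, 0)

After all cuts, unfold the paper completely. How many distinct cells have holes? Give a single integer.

Answer: 32

Derivation:
Op 1 fold_left: fold axis v@4; visible region now rows[0,32) x cols[0,4) = 32x4
Op 2 fold_down: fold axis h@16; visible region now rows[16,32) x cols[0,4) = 16x4
Op 3 fold_up: fold axis h@24; visible region now rows[16,24) x cols[0,4) = 8x4
Op 4 fold_left: fold axis v@2; visible region now rows[16,24) x cols[0,2) = 8x2
Op 5 cut(6, 0): punch at orig (22,0); cuts so far [(22, 0)]; region rows[16,24) x cols[0,2) = 8x2
Op 6 cut(5, 0): punch at orig (21,0); cuts so far [(21, 0), (22, 0)]; region rows[16,24) x cols[0,2) = 8x2
Unfold 1 (reflect across v@2): 4 holes -> [(21, 0), (21, 3), (22, 0), (22, 3)]
Unfold 2 (reflect across h@24): 8 holes -> [(21, 0), (21, 3), (22, 0), (22, 3), (25, 0), (25, 3), (26, 0), (26, 3)]
Unfold 3 (reflect across h@16): 16 holes -> [(5, 0), (5, 3), (6, 0), (6, 3), (9, 0), (9, 3), (10, 0), (10, 3), (21, 0), (21, 3), (22, 0), (22, 3), (25, 0), (25, 3), (26, 0), (26, 3)]
Unfold 4 (reflect across v@4): 32 holes -> [(5, 0), (5, 3), (5, 4), (5, 7), (6, 0), (6, 3), (6, 4), (6, 7), (9, 0), (9, 3), (9, 4), (9, 7), (10, 0), (10, 3), (10, 4), (10, 7), (21, 0), (21, 3), (21, 4), (21, 7), (22, 0), (22, 3), (22, 4), (22, 7), (25, 0), (25, 3), (25, 4), (25, 7), (26, 0), (26, 3), (26, 4), (26, 7)]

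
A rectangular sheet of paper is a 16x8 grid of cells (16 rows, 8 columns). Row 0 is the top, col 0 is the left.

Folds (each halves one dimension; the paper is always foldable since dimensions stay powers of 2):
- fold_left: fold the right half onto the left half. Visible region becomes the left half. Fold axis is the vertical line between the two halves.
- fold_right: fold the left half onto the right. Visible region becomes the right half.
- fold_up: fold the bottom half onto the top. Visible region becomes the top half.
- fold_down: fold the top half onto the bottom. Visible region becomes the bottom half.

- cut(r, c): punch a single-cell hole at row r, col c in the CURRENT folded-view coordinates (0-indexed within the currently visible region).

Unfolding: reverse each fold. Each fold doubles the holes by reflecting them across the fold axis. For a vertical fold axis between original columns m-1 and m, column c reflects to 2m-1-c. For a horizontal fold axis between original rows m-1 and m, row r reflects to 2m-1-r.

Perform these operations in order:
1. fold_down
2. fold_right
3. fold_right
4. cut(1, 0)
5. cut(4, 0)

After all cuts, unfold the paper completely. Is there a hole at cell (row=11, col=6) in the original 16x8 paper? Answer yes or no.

Answer: no

Derivation:
Op 1 fold_down: fold axis h@8; visible region now rows[8,16) x cols[0,8) = 8x8
Op 2 fold_right: fold axis v@4; visible region now rows[8,16) x cols[4,8) = 8x4
Op 3 fold_right: fold axis v@6; visible region now rows[8,16) x cols[6,8) = 8x2
Op 4 cut(1, 0): punch at orig (9,6); cuts so far [(9, 6)]; region rows[8,16) x cols[6,8) = 8x2
Op 5 cut(4, 0): punch at orig (12,6); cuts so far [(9, 6), (12, 6)]; region rows[8,16) x cols[6,8) = 8x2
Unfold 1 (reflect across v@6): 4 holes -> [(9, 5), (9, 6), (12, 5), (12, 6)]
Unfold 2 (reflect across v@4): 8 holes -> [(9, 1), (9, 2), (9, 5), (9, 6), (12, 1), (12, 2), (12, 5), (12, 6)]
Unfold 3 (reflect across h@8): 16 holes -> [(3, 1), (3, 2), (3, 5), (3, 6), (6, 1), (6, 2), (6, 5), (6, 6), (9, 1), (9, 2), (9, 5), (9, 6), (12, 1), (12, 2), (12, 5), (12, 6)]
Holes: [(3, 1), (3, 2), (3, 5), (3, 6), (6, 1), (6, 2), (6, 5), (6, 6), (9, 1), (9, 2), (9, 5), (9, 6), (12, 1), (12, 2), (12, 5), (12, 6)]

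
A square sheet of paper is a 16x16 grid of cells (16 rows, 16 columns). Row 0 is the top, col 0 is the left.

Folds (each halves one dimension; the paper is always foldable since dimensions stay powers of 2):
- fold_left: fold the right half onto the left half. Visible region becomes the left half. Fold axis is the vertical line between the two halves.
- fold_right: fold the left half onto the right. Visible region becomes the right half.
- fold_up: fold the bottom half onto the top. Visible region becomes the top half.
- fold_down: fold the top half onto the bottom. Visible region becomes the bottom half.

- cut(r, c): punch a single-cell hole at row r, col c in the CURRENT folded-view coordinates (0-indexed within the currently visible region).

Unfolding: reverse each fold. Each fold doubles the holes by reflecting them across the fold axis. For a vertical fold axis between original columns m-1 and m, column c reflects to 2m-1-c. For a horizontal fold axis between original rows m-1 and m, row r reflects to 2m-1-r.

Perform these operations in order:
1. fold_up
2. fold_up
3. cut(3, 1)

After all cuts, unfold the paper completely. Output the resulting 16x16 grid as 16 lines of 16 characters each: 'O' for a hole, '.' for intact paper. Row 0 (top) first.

Answer: ................
................
................
.O..............
.O..............
................
................
................
................
................
................
.O..............
.O..............
................
................
................

Derivation:
Op 1 fold_up: fold axis h@8; visible region now rows[0,8) x cols[0,16) = 8x16
Op 2 fold_up: fold axis h@4; visible region now rows[0,4) x cols[0,16) = 4x16
Op 3 cut(3, 1): punch at orig (3,1); cuts so far [(3, 1)]; region rows[0,4) x cols[0,16) = 4x16
Unfold 1 (reflect across h@4): 2 holes -> [(3, 1), (4, 1)]
Unfold 2 (reflect across h@8): 4 holes -> [(3, 1), (4, 1), (11, 1), (12, 1)]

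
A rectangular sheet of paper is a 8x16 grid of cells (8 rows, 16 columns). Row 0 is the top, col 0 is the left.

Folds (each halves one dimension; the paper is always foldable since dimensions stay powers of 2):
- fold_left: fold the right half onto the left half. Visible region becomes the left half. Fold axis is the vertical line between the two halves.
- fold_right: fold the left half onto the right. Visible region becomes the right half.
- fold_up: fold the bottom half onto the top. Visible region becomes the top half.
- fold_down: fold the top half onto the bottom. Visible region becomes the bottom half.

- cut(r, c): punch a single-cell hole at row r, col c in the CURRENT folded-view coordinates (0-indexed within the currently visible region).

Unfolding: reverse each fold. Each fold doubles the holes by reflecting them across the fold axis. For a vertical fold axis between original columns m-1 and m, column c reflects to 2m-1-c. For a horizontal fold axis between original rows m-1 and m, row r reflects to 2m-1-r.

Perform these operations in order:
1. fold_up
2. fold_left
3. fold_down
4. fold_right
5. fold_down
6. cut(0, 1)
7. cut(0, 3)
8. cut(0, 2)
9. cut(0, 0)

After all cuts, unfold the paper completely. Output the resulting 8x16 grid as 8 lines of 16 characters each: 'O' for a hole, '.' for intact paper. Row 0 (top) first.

Op 1 fold_up: fold axis h@4; visible region now rows[0,4) x cols[0,16) = 4x16
Op 2 fold_left: fold axis v@8; visible region now rows[0,4) x cols[0,8) = 4x8
Op 3 fold_down: fold axis h@2; visible region now rows[2,4) x cols[0,8) = 2x8
Op 4 fold_right: fold axis v@4; visible region now rows[2,4) x cols[4,8) = 2x4
Op 5 fold_down: fold axis h@3; visible region now rows[3,4) x cols[4,8) = 1x4
Op 6 cut(0, 1): punch at orig (3,5); cuts so far [(3, 5)]; region rows[3,4) x cols[4,8) = 1x4
Op 7 cut(0, 3): punch at orig (3,7); cuts so far [(3, 5), (3, 7)]; region rows[3,4) x cols[4,8) = 1x4
Op 8 cut(0, 2): punch at orig (3,6); cuts so far [(3, 5), (3, 6), (3, 7)]; region rows[3,4) x cols[4,8) = 1x4
Op 9 cut(0, 0): punch at orig (3,4); cuts so far [(3, 4), (3, 5), (3, 6), (3, 7)]; region rows[3,4) x cols[4,8) = 1x4
Unfold 1 (reflect across h@3): 8 holes -> [(2, 4), (2, 5), (2, 6), (2, 7), (3, 4), (3, 5), (3, 6), (3, 7)]
Unfold 2 (reflect across v@4): 16 holes -> [(2, 0), (2, 1), (2, 2), (2, 3), (2, 4), (2, 5), (2, 6), (2, 7), (3, 0), (3, 1), (3, 2), (3, 3), (3, 4), (3, 5), (3, 6), (3, 7)]
Unfold 3 (reflect across h@2): 32 holes -> [(0, 0), (0, 1), (0, 2), (0, 3), (0, 4), (0, 5), (0, 6), (0, 7), (1, 0), (1, 1), (1, 2), (1, 3), (1, 4), (1, 5), (1, 6), (1, 7), (2, 0), (2, 1), (2, 2), (2, 3), (2, 4), (2, 5), (2, 6), (2, 7), (3, 0), (3, 1), (3, 2), (3, 3), (3, 4), (3, 5), (3, 6), (3, 7)]
Unfold 4 (reflect across v@8): 64 holes -> [(0, 0), (0, 1), (0, 2), (0, 3), (0, 4), (0, 5), (0, 6), (0, 7), (0, 8), (0, 9), (0, 10), (0, 11), (0, 12), (0, 13), (0, 14), (0, 15), (1, 0), (1, 1), (1, 2), (1, 3), (1, 4), (1, 5), (1, 6), (1, 7), (1, 8), (1, 9), (1, 10), (1, 11), (1, 12), (1, 13), (1, 14), (1, 15), (2, 0), (2, 1), (2, 2), (2, 3), (2, 4), (2, 5), (2, 6), (2, 7), (2, 8), (2, 9), (2, 10), (2, 11), (2, 12), (2, 13), (2, 14), (2, 15), (3, 0), (3, 1), (3, 2), (3, 3), (3, 4), (3, 5), (3, 6), (3, 7), (3, 8), (3, 9), (3, 10), (3, 11), (3, 12), (3, 13), (3, 14), (3, 15)]
Unfold 5 (reflect across h@4): 128 holes -> [(0, 0), (0, 1), (0, 2), (0, 3), (0, 4), (0, 5), (0, 6), (0, 7), (0, 8), (0, 9), (0, 10), (0, 11), (0, 12), (0, 13), (0, 14), (0, 15), (1, 0), (1, 1), (1, 2), (1, 3), (1, 4), (1, 5), (1, 6), (1, 7), (1, 8), (1, 9), (1, 10), (1, 11), (1, 12), (1, 13), (1, 14), (1, 15), (2, 0), (2, 1), (2, 2), (2, 3), (2, 4), (2, 5), (2, 6), (2, 7), (2, 8), (2, 9), (2, 10), (2, 11), (2, 12), (2, 13), (2, 14), (2, 15), (3, 0), (3, 1), (3, 2), (3, 3), (3, 4), (3, 5), (3, 6), (3, 7), (3, 8), (3, 9), (3, 10), (3, 11), (3, 12), (3, 13), (3, 14), (3, 15), (4, 0), (4, 1), (4, 2), (4, 3), (4, 4), (4, 5), (4, 6), (4, 7), (4, 8), (4, 9), (4, 10), (4, 11), (4, 12), (4, 13), (4, 14), (4, 15), (5, 0), (5, 1), (5, 2), (5, 3), (5, 4), (5, 5), (5, 6), (5, 7), (5, 8), (5, 9), (5, 10), (5, 11), (5, 12), (5, 13), (5, 14), (5, 15), (6, 0), (6, 1), (6, 2), (6, 3), (6, 4), (6, 5), (6, 6), (6, 7), (6, 8), (6, 9), (6, 10), (6, 11), (6, 12), (6, 13), (6, 14), (6, 15), (7, 0), (7, 1), (7, 2), (7, 3), (7, 4), (7, 5), (7, 6), (7, 7), (7, 8), (7, 9), (7, 10), (7, 11), (7, 12), (7, 13), (7, 14), (7, 15)]

Answer: OOOOOOOOOOOOOOOO
OOOOOOOOOOOOOOOO
OOOOOOOOOOOOOOOO
OOOOOOOOOOOOOOOO
OOOOOOOOOOOOOOOO
OOOOOOOOOOOOOOOO
OOOOOOOOOOOOOOOO
OOOOOOOOOOOOOOOO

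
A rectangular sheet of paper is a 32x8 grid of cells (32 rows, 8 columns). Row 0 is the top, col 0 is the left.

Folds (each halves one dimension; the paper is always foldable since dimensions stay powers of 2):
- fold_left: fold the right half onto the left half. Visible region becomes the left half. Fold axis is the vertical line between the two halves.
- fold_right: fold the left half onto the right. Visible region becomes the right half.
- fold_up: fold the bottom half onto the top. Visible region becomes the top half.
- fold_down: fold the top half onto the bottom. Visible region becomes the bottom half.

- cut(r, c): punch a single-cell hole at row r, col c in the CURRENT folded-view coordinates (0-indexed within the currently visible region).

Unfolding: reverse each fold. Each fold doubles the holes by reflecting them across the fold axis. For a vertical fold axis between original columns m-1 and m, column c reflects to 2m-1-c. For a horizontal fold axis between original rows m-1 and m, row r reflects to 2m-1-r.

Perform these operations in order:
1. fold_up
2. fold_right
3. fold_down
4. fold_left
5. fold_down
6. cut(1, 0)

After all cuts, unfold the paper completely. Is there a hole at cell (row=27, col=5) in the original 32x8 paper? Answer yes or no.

Op 1 fold_up: fold axis h@16; visible region now rows[0,16) x cols[0,8) = 16x8
Op 2 fold_right: fold axis v@4; visible region now rows[0,16) x cols[4,8) = 16x4
Op 3 fold_down: fold axis h@8; visible region now rows[8,16) x cols[4,8) = 8x4
Op 4 fold_left: fold axis v@6; visible region now rows[8,16) x cols[4,6) = 8x2
Op 5 fold_down: fold axis h@12; visible region now rows[12,16) x cols[4,6) = 4x2
Op 6 cut(1, 0): punch at orig (13,4); cuts so far [(13, 4)]; region rows[12,16) x cols[4,6) = 4x2
Unfold 1 (reflect across h@12): 2 holes -> [(10, 4), (13, 4)]
Unfold 2 (reflect across v@6): 4 holes -> [(10, 4), (10, 7), (13, 4), (13, 7)]
Unfold 3 (reflect across h@8): 8 holes -> [(2, 4), (2, 7), (5, 4), (5, 7), (10, 4), (10, 7), (13, 4), (13, 7)]
Unfold 4 (reflect across v@4): 16 holes -> [(2, 0), (2, 3), (2, 4), (2, 7), (5, 0), (5, 3), (5, 4), (5, 7), (10, 0), (10, 3), (10, 4), (10, 7), (13, 0), (13, 3), (13, 4), (13, 7)]
Unfold 5 (reflect across h@16): 32 holes -> [(2, 0), (2, 3), (2, 4), (2, 7), (5, 0), (5, 3), (5, 4), (5, 7), (10, 0), (10, 3), (10, 4), (10, 7), (13, 0), (13, 3), (13, 4), (13, 7), (18, 0), (18, 3), (18, 4), (18, 7), (21, 0), (21, 3), (21, 4), (21, 7), (26, 0), (26, 3), (26, 4), (26, 7), (29, 0), (29, 3), (29, 4), (29, 7)]
Holes: [(2, 0), (2, 3), (2, 4), (2, 7), (5, 0), (5, 3), (5, 4), (5, 7), (10, 0), (10, 3), (10, 4), (10, 7), (13, 0), (13, 3), (13, 4), (13, 7), (18, 0), (18, 3), (18, 4), (18, 7), (21, 0), (21, 3), (21, 4), (21, 7), (26, 0), (26, 3), (26, 4), (26, 7), (29, 0), (29, 3), (29, 4), (29, 7)]

Answer: no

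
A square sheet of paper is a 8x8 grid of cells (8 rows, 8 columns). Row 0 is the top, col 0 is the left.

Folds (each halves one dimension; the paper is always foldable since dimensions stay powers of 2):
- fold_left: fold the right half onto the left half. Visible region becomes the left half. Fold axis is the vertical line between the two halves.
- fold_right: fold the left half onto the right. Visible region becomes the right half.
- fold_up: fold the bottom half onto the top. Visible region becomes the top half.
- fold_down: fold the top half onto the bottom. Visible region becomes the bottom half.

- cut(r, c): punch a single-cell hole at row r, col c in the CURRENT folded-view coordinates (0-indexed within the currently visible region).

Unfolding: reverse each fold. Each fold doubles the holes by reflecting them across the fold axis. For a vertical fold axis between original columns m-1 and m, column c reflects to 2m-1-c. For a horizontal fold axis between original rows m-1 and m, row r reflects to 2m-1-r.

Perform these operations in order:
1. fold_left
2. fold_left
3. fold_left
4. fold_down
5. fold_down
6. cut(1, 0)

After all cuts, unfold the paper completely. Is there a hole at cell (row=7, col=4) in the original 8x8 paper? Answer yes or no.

Op 1 fold_left: fold axis v@4; visible region now rows[0,8) x cols[0,4) = 8x4
Op 2 fold_left: fold axis v@2; visible region now rows[0,8) x cols[0,2) = 8x2
Op 3 fold_left: fold axis v@1; visible region now rows[0,8) x cols[0,1) = 8x1
Op 4 fold_down: fold axis h@4; visible region now rows[4,8) x cols[0,1) = 4x1
Op 5 fold_down: fold axis h@6; visible region now rows[6,8) x cols[0,1) = 2x1
Op 6 cut(1, 0): punch at orig (7,0); cuts so far [(7, 0)]; region rows[6,8) x cols[0,1) = 2x1
Unfold 1 (reflect across h@6): 2 holes -> [(4, 0), (7, 0)]
Unfold 2 (reflect across h@4): 4 holes -> [(0, 0), (3, 0), (4, 0), (7, 0)]
Unfold 3 (reflect across v@1): 8 holes -> [(0, 0), (0, 1), (3, 0), (3, 1), (4, 0), (4, 1), (7, 0), (7, 1)]
Unfold 4 (reflect across v@2): 16 holes -> [(0, 0), (0, 1), (0, 2), (0, 3), (3, 0), (3, 1), (3, 2), (3, 3), (4, 0), (4, 1), (4, 2), (4, 3), (7, 0), (7, 1), (7, 2), (7, 3)]
Unfold 5 (reflect across v@4): 32 holes -> [(0, 0), (0, 1), (0, 2), (0, 3), (0, 4), (0, 5), (0, 6), (0, 7), (3, 0), (3, 1), (3, 2), (3, 3), (3, 4), (3, 5), (3, 6), (3, 7), (4, 0), (4, 1), (4, 2), (4, 3), (4, 4), (4, 5), (4, 6), (4, 7), (7, 0), (7, 1), (7, 2), (7, 3), (7, 4), (7, 5), (7, 6), (7, 7)]
Holes: [(0, 0), (0, 1), (0, 2), (0, 3), (0, 4), (0, 5), (0, 6), (0, 7), (3, 0), (3, 1), (3, 2), (3, 3), (3, 4), (3, 5), (3, 6), (3, 7), (4, 0), (4, 1), (4, 2), (4, 3), (4, 4), (4, 5), (4, 6), (4, 7), (7, 0), (7, 1), (7, 2), (7, 3), (7, 4), (7, 5), (7, 6), (7, 7)]

Answer: yes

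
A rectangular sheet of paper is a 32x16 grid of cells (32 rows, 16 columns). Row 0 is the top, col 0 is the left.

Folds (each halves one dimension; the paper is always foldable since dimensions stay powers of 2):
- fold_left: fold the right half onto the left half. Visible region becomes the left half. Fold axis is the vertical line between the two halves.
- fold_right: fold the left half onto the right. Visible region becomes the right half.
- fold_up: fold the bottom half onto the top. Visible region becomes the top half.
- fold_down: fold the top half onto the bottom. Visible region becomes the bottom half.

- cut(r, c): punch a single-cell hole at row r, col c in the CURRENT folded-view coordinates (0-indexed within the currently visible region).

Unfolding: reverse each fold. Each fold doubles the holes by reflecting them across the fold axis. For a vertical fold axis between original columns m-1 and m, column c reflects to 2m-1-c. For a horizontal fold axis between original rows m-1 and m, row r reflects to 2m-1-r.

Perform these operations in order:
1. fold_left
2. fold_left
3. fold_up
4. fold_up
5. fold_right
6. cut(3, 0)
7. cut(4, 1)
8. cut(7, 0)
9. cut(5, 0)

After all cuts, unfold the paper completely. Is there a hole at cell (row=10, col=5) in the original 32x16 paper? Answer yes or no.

Op 1 fold_left: fold axis v@8; visible region now rows[0,32) x cols[0,8) = 32x8
Op 2 fold_left: fold axis v@4; visible region now rows[0,32) x cols[0,4) = 32x4
Op 3 fold_up: fold axis h@16; visible region now rows[0,16) x cols[0,4) = 16x4
Op 4 fold_up: fold axis h@8; visible region now rows[0,8) x cols[0,4) = 8x4
Op 5 fold_right: fold axis v@2; visible region now rows[0,8) x cols[2,4) = 8x2
Op 6 cut(3, 0): punch at orig (3,2); cuts so far [(3, 2)]; region rows[0,8) x cols[2,4) = 8x2
Op 7 cut(4, 1): punch at orig (4,3); cuts so far [(3, 2), (4, 3)]; region rows[0,8) x cols[2,4) = 8x2
Op 8 cut(7, 0): punch at orig (7,2); cuts so far [(3, 2), (4, 3), (7, 2)]; region rows[0,8) x cols[2,4) = 8x2
Op 9 cut(5, 0): punch at orig (5,2); cuts so far [(3, 2), (4, 3), (5, 2), (7, 2)]; region rows[0,8) x cols[2,4) = 8x2
Unfold 1 (reflect across v@2): 8 holes -> [(3, 1), (3, 2), (4, 0), (4, 3), (5, 1), (5, 2), (7, 1), (7, 2)]
Unfold 2 (reflect across h@8): 16 holes -> [(3, 1), (3, 2), (4, 0), (4, 3), (5, 1), (5, 2), (7, 1), (7, 2), (8, 1), (8, 2), (10, 1), (10, 2), (11, 0), (11, 3), (12, 1), (12, 2)]
Unfold 3 (reflect across h@16): 32 holes -> [(3, 1), (3, 2), (4, 0), (4, 3), (5, 1), (5, 2), (7, 1), (7, 2), (8, 1), (8, 2), (10, 1), (10, 2), (11, 0), (11, 3), (12, 1), (12, 2), (19, 1), (19, 2), (20, 0), (20, 3), (21, 1), (21, 2), (23, 1), (23, 2), (24, 1), (24, 2), (26, 1), (26, 2), (27, 0), (27, 3), (28, 1), (28, 2)]
Unfold 4 (reflect across v@4): 64 holes -> [(3, 1), (3, 2), (3, 5), (3, 6), (4, 0), (4, 3), (4, 4), (4, 7), (5, 1), (5, 2), (5, 5), (5, 6), (7, 1), (7, 2), (7, 5), (7, 6), (8, 1), (8, 2), (8, 5), (8, 6), (10, 1), (10, 2), (10, 5), (10, 6), (11, 0), (11, 3), (11, 4), (11, 7), (12, 1), (12, 2), (12, 5), (12, 6), (19, 1), (19, 2), (19, 5), (19, 6), (20, 0), (20, 3), (20, 4), (20, 7), (21, 1), (21, 2), (21, 5), (21, 6), (23, 1), (23, 2), (23, 5), (23, 6), (24, 1), (24, 2), (24, 5), (24, 6), (26, 1), (26, 2), (26, 5), (26, 6), (27, 0), (27, 3), (27, 4), (27, 7), (28, 1), (28, 2), (28, 5), (28, 6)]
Unfold 5 (reflect across v@8): 128 holes -> [(3, 1), (3, 2), (3, 5), (3, 6), (3, 9), (3, 10), (3, 13), (3, 14), (4, 0), (4, 3), (4, 4), (4, 7), (4, 8), (4, 11), (4, 12), (4, 15), (5, 1), (5, 2), (5, 5), (5, 6), (5, 9), (5, 10), (5, 13), (5, 14), (7, 1), (7, 2), (7, 5), (7, 6), (7, 9), (7, 10), (7, 13), (7, 14), (8, 1), (8, 2), (8, 5), (8, 6), (8, 9), (8, 10), (8, 13), (8, 14), (10, 1), (10, 2), (10, 5), (10, 6), (10, 9), (10, 10), (10, 13), (10, 14), (11, 0), (11, 3), (11, 4), (11, 7), (11, 8), (11, 11), (11, 12), (11, 15), (12, 1), (12, 2), (12, 5), (12, 6), (12, 9), (12, 10), (12, 13), (12, 14), (19, 1), (19, 2), (19, 5), (19, 6), (19, 9), (19, 10), (19, 13), (19, 14), (20, 0), (20, 3), (20, 4), (20, 7), (20, 8), (20, 11), (20, 12), (20, 15), (21, 1), (21, 2), (21, 5), (21, 6), (21, 9), (21, 10), (21, 13), (21, 14), (23, 1), (23, 2), (23, 5), (23, 6), (23, 9), (23, 10), (23, 13), (23, 14), (24, 1), (24, 2), (24, 5), (24, 6), (24, 9), (24, 10), (24, 13), (24, 14), (26, 1), (26, 2), (26, 5), (26, 6), (26, 9), (26, 10), (26, 13), (26, 14), (27, 0), (27, 3), (27, 4), (27, 7), (27, 8), (27, 11), (27, 12), (27, 15), (28, 1), (28, 2), (28, 5), (28, 6), (28, 9), (28, 10), (28, 13), (28, 14)]
Holes: [(3, 1), (3, 2), (3, 5), (3, 6), (3, 9), (3, 10), (3, 13), (3, 14), (4, 0), (4, 3), (4, 4), (4, 7), (4, 8), (4, 11), (4, 12), (4, 15), (5, 1), (5, 2), (5, 5), (5, 6), (5, 9), (5, 10), (5, 13), (5, 14), (7, 1), (7, 2), (7, 5), (7, 6), (7, 9), (7, 10), (7, 13), (7, 14), (8, 1), (8, 2), (8, 5), (8, 6), (8, 9), (8, 10), (8, 13), (8, 14), (10, 1), (10, 2), (10, 5), (10, 6), (10, 9), (10, 10), (10, 13), (10, 14), (11, 0), (11, 3), (11, 4), (11, 7), (11, 8), (11, 11), (11, 12), (11, 15), (12, 1), (12, 2), (12, 5), (12, 6), (12, 9), (12, 10), (12, 13), (12, 14), (19, 1), (19, 2), (19, 5), (19, 6), (19, 9), (19, 10), (19, 13), (19, 14), (20, 0), (20, 3), (20, 4), (20, 7), (20, 8), (20, 11), (20, 12), (20, 15), (21, 1), (21, 2), (21, 5), (21, 6), (21, 9), (21, 10), (21, 13), (21, 14), (23, 1), (23, 2), (23, 5), (23, 6), (23, 9), (23, 10), (23, 13), (23, 14), (24, 1), (24, 2), (24, 5), (24, 6), (24, 9), (24, 10), (24, 13), (24, 14), (26, 1), (26, 2), (26, 5), (26, 6), (26, 9), (26, 10), (26, 13), (26, 14), (27, 0), (27, 3), (27, 4), (27, 7), (27, 8), (27, 11), (27, 12), (27, 15), (28, 1), (28, 2), (28, 5), (28, 6), (28, 9), (28, 10), (28, 13), (28, 14)]

Answer: yes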